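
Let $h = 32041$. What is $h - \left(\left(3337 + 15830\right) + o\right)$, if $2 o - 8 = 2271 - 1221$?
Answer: $12345$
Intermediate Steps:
$o = 529$ ($o = 4 + \frac{2271 - 1221}{2} = 4 + \frac{1}{2} \cdot 1050 = 4 + 525 = 529$)
$h - \left(\left(3337 + 15830\right) + o\right) = 32041 - \left(\left(3337 + 15830\right) + 529\right) = 32041 - \left(19167 + 529\right) = 32041 - 19696 = 12345$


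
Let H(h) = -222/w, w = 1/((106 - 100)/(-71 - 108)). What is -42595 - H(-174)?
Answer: -7625837/179 ≈ -42602.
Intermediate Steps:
w = -179/6 (w = 1/(6/(-179)) = 1/(6*(-1/179)) = 1/(-6/179) = -179/6 ≈ -29.833)
H(h) = 1332/179 (H(h) = -222/(-179/6) = -222*(-6/179) = 1332/179)
-42595 - H(-174) = -42595 - 1*1332/179 = -42595 - 1332/179 = -7625837/179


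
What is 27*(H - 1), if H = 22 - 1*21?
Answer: 0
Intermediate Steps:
H = 1 (H = 22 - 21 = 1)
27*(H - 1) = 27*(1 - 1) = 27*0 = 0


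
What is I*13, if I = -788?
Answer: -10244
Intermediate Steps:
I*13 = -788*13 = -10244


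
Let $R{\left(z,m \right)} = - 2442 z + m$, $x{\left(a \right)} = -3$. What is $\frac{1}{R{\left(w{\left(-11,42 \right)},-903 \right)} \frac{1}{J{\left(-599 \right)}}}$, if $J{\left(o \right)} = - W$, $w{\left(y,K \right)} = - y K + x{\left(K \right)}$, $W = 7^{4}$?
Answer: $\frac{2401}{1121781} \approx 0.0021403$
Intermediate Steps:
$W = 2401$
$w{\left(y,K \right)} = -3 - K y$ ($w{\left(y,K \right)} = - y K - 3 = - K y - 3 = -3 - K y$)
$R{\left(z,m \right)} = m - 2442 z$
$J{\left(o \right)} = -2401$ ($J{\left(o \right)} = \left(-1\right) 2401 = -2401$)
$\frac{1}{R{\left(w{\left(-11,42 \right)},-903 \right)} \frac{1}{J{\left(-599 \right)}}} = \frac{1}{\left(-903 - 2442 \left(-3 - 42 \left(-11\right)\right)\right) \frac{1}{-2401}} = \frac{1}{\left(-903 - 2442 \left(-3 + 462\right)\right) \left(- \frac{1}{2401}\right)} = \frac{1}{\left(-903 - 1120878\right) \left(- \frac{1}{2401}\right)} = \frac{1}{\left(-1121781\right) \left(- \frac{1}{2401}\right)} = \frac{1}{\frac{1121781}{2401}} = \frac{2401}{1121781}$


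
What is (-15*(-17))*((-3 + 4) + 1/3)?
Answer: 340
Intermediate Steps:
(-15*(-17))*((-3 + 4) + 1/3) = 255*(1 + ⅓) = 255*(4/3) = 340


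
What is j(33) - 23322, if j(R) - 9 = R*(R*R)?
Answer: 12624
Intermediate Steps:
j(R) = 9 + R**3 (j(R) = 9 + R*(R*R) = 9 + R*R**2 = 9 + R**3)
j(33) - 23322 = (9 + 33**3) - 23322 = (9 + 35937) - 23322 = 35946 - 23322 = 12624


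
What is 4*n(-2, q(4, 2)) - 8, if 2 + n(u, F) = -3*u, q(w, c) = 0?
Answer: 8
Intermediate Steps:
n(u, F) = -2 - 3*u
4*n(-2, q(4, 2)) - 8 = 4*(-2 - 3*(-2)) - 8 = 4*(-2 + 6) - 8 = 4*4 - 8 = 16 - 8 = 8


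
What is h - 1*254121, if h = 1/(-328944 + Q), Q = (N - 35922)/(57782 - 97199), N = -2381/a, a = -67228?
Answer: -221510889179904823065/871674868181909 ≈ -2.5412e+5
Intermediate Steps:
N = 2381/67228 (N = -2381/(-67228) = -2381*(-1/67228) = 2381/67228 ≈ 0.035417)
Q = 2414961835/2649926076 (Q = (2381/67228 - 35922)/(57782 - 97199) = -2414961835/67228/(-39417) = -2414961835/67228*(-1/39417) = 2414961835/2649926076 ≈ 0.91133)
h = -2649926076/871674868181909 (h = 1/(-328944 + 2414961835/2649926076) = 1/(-871674868181909/2649926076) = -2649926076/871674868181909 ≈ -3.0400e-6)
h - 1*254121 = -2649926076/871674868181909 - 1*254121 = -2649926076/871674868181909 - 254121 = -221510889179904823065/871674868181909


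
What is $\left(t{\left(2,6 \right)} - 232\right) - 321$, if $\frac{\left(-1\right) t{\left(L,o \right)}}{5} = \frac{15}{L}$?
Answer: $- \frac{1181}{2} \approx -590.5$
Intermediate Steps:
$t{\left(L,o \right)} = - \frac{75}{L}$ ($t{\left(L,o \right)} = - 5 \frac{15}{L} = - \frac{75}{L}$)
$\left(t{\left(2,6 \right)} - 232\right) - 321 = \left(- \frac{75}{2} - 232\right) - 321 = - \frac{539}{2} - 321 = - \frac{1181}{2}$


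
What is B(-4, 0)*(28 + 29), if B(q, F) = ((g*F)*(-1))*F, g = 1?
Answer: 0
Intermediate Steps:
B(q, F) = -F² (B(q, F) = ((1*F)*(-1))*F = (F*(-1))*F = (-F)*F = -F²)
B(-4, 0)*(28 + 29) = (-1*0²)*(28 + 29) = -1*0*57 = 0*57 = 0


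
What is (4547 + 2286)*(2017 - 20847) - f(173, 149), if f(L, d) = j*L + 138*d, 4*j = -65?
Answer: -514732563/4 ≈ -1.2868e+8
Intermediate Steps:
j = -65/4 (j = (1/4)*(-65) = -65/4 ≈ -16.250)
f(L, d) = 138*d - 65*L/4 (f(L, d) = -65*L/4 + 138*d = 138*d - 65*L/4)
(4547 + 2286)*(2017 - 20847) - f(173, 149) = (4547 + 2286)*(2017 - 20847) - (138*149 - 65/4*173) = 6833*(-18830) - (20562 - 11245/4) = -128665390 - 1*71003/4 = -128665390 - 71003/4 = -514732563/4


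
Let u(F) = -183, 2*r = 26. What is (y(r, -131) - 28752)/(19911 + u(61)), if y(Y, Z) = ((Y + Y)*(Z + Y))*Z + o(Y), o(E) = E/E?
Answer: 373157/19728 ≈ 18.915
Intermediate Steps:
r = 13 (r = (½)*26 = 13)
o(E) = 1
y(Y, Z) = 1 + 2*Y*Z*(Y + Z) (y(Y, Z) = ((Y + Y)*(Z + Y))*Z + 1 = ((2*Y)*(Y + Z))*Z + 1 = (2*Y*(Y + Z))*Z + 1 = 2*Y*Z*(Y + Z) + 1 = 1 + 2*Y*Z*(Y + Z))
(y(r, -131) - 28752)/(19911 + u(61)) = ((1 + 2*13*(-131)² + 2*(-131)*13²) - 28752)/(19911 - 183) = ((1 + 2*13*17161 + 2*(-131)*169) - 28752)/19728 = ((1 + 446186 - 44278) - 28752)*(1/19728) = (401909 - 28752)*(1/19728) = 373157*(1/19728) = 373157/19728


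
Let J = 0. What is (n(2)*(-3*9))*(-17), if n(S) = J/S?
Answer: 0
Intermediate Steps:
n(S) = 0 (n(S) = 0/S = 0)
(n(2)*(-3*9))*(-17) = (0*(-3*9))*(-17) = (0*(-27))*(-17) = 0*(-17) = 0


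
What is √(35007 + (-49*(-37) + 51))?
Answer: √36871 ≈ 192.02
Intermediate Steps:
√(35007 + (-49*(-37) + 51)) = √(35007 + (1813 + 51)) = √(35007 + 1864) = √36871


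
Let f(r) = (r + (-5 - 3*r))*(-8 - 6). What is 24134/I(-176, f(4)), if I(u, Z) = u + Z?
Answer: 12067/3 ≈ 4022.3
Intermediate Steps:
f(r) = 70 + 28*r (f(r) = (-5 - 2*r)*(-14) = 70 + 28*r)
I(u, Z) = Z + u
24134/I(-176, f(4)) = 24134/((70 + 28*4) - 176) = 24134/((70 + 112) - 176) = 24134/(182 - 176) = 24134/6 = 24134*(⅙) = 12067/3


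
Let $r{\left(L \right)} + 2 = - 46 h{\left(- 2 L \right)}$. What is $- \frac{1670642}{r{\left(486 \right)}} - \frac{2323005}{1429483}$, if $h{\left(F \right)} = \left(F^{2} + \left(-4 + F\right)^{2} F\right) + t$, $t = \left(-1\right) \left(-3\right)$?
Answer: $- \frac{49420939397605813}{30410905615740782} \approx -1.6251$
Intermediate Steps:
$t = 3$
$h{\left(F \right)} = 3 + F^{2} + F \left(-4 + F\right)^{2}$ ($h{\left(F \right)} = \left(F^{2} + \left(-4 + F\right)^{2} F\right) + 3 = \left(F^{2} + F \left(-4 + F\right)^{2}\right) + 3 = 3 + F^{2} + F \left(-4 + F\right)^{2}$)
$r{\left(L \right)} = -140 - 184 L^{2} + 92 L \left(-4 - 2 L\right)^{2}$ ($r{\left(L \right)} = -2 - 46 \left(3 + \left(- 2 L\right)^{2} + - 2 L \left(-4 - 2 L\right)^{2}\right) = -2 - 46 \left(3 + 4 L^{2} - 2 L \left(-4 - 2 L\right)^{2}\right) = -2 - \left(138 + 184 L^{2} - 92 L \left(-4 - 2 L\right)^{2}\right) = -140 - 184 L^{2} + 92 L \left(-4 - 2 L\right)^{2}$)
$- \frac{1670642}{r{\left(486 \right)}} - \frac{2323005}{1429483} = - \frac{1670642}{-140 + 368 \cdot 486^{3} + 1288 \cdot 486^{2} + 1472 \cdot 486} - \frac{2323005}{1429483} = - \frac{1670642}{-140 + 368 \cdot 114791256 + 1288 \cdot 236196 + 715392} - \frac{2323005}{1429483} = - \frac{1670642}{-140 + 42243182208 + 304220448 + 715392} - \frac{2323005}{1429483} = - \frac{1670642}{42548117908} - \frac{2323005}{1429483} = \left(-1670642\right) \frac{1}{42548117908} - \frac{2323005}{1429483} = - \frac{835321}{21274058954} - \frac{2323005}{1429483} = - \frac{49420939397605813}{30410905615740782}$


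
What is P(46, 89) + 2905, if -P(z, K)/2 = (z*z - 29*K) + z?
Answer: 3743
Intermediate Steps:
P(z, K) = -2*z - 2*z² + 58*K (P(z, K) = -2*((z*z - 29*K) + z) = -2*((z² - 29*K) + z) = -2*(z + z² - 29*K) = -2*z - 2*z² + 58*K)
P(46, 89) + 2905 = (-2*46 - 2*46² + 58*89) + 2905 = (-92 - 2*2116 + 5162) + 2905 = (-92 - 4232 + 5162) + 2905 = 838 + 2905 = 3743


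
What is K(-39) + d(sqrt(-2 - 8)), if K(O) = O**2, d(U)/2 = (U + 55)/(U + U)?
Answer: 1522 - 11*I*sqrt(10)/2 ≈ 1522.0 - 17.393*I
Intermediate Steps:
d(U) = (55 + U)/U (d(U) = 2*((U + 55)/(U + U)) = 2*((55 + U)/((2*U))) = 2*((55 + U)*(1/(2*U))) = 2*((55 + U)/(2*U)) = (55 + U)/U)
K(-39) + d(sqrt(-2 - 8)) = (-39)**2 + (55 + sqrt(-2 - 8))/(sqrt(-2 - 8)) = 1521 + (55 + sqrt(-10))/(sqrt(-10)) = 1521 + (55 + I*sqrt(10))/((I*sqrt(10))) = 1521 + (-I*sqrt(10)/10)*(55 + I*sqrt(10)) = 1521 - I*sqrt(10)*(55 + I*sqrt(10))/10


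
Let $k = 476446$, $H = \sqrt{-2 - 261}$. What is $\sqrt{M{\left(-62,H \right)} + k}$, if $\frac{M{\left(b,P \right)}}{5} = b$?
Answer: $6 \sqrt{13226} \approx 690.03$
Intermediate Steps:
$H = i \sqrt{263}$ ($H = \sqrt{-263} = i \sqrt{263} \approx 16.217 i$)
$M{\left(b,P \right)} = 5 b$
$\sqrt{M{\left(-62,H \right)} + k} = \sqrt{5 \left(-62\right) + 476446} = \sqrt{-310 + 476446} = \sqrt{476136} = 6 \sqrt{13226}$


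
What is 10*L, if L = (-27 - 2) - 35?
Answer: -640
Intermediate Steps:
L = -64 (L = -29 - 35 = -64)
10*L = 10*(-64) = -640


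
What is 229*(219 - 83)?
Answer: 31144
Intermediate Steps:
229*(219 - 83) = 229*136 = 31144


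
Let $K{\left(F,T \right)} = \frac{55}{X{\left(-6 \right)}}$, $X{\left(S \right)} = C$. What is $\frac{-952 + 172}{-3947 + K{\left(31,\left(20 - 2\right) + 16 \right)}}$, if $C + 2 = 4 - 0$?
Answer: $\frac{40}{201} \approx 0.199$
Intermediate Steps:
$C = 2$ ($C = -2 + \left(4 - 0\right) = -2 + \left(4 + 0\right) = -2 + 4 = 2$)
$X{\left(S \right)} = 2$
$K{\left(F,T \right)} = \frac{55}{2}$
$\frac{-952 + 172}{-3947 + K{\left(31,\left(20 - 2\right) + 16 \right)}} = \frac{-952 + 172}{-3947 + \frac{55}{2}} = - \frac{780}{- \frac{7839}{2}} = \left(-780\right) \left(- \frac{2}{7839}\right) = \frac{40}{201}$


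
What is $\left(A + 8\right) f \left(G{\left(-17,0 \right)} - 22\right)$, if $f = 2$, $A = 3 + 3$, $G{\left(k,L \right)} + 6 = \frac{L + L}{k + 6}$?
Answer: $-784$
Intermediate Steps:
$G{\left(k,L \right)} = -6 + \frac{2 L}{6 + k}$ ($G{\left(k,L \right)} = -6 + \frac{L + L}{k + 6} = -6 + \frac{2 L}{6 + k}$)
$A = 6$
$\left(A + 8\right) f \left(G{\left(-17,0 \right)} - 22\right) = \left(6 + 8\right) 2 \left(\frac{2 \left(-18 + 0 - -51\right)}{6 - 17} - 22\right) = 14 \cdot 2 \left(\frac{2 \left(-18 + 0 + 51\right)}{-11} - 22\right) = 28 \left(2 \left(- \frac{1}{11}\right) 33 - 22\right) = 28 \left(-6 - 22\right) = 28 \left(-28\right) = -784$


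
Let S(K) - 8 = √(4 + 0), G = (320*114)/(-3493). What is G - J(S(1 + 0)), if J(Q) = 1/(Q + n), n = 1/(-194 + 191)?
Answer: -1068399/101297 ≈ -10.547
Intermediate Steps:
n = -⅓ (n = 1/(-3) = -⅓ ≈ -0.33333)
G = -36480/3493 (G = 36480*(-1/3493) = -36480/3493 ≈ -10.444)
S(K) = 10 (S(K) = 8 + √(4 + 0) = 8 + √4 = 8 + 2 = 10)
J(Q) = 1/(-⅓ + Q) (J(Q) = 1/(Q - ⅓) = 1/(-⅓ + Q))
G - J(S(1 + 0)) = -36480/3493 - 3/(-1 + 3*10) = -36480/3493 - 3/(-1 + 30) = -36480/3493 - 3/29 = -1068399/101297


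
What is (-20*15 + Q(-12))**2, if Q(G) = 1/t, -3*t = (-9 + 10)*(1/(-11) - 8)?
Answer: 711128889/7921 ≈ 89778.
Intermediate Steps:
t = 89/33 (t = -(-9 + 10)*(1/(-11) - 8)/3 = -(-1/11 - 8)/3 = -(-89)/(3*11) = -1/3*(-89/11) = 89/33 ≈ 2.6970)
Q(G) = 33/89 (Q(G) = 1/(89/33) = 33/89)
(-20*15 + Q(-12))**2 = (-20*15 + 33/89)**2 = (-300 + 33/89)**2 = (-26667/89)**2 = 711128889/7921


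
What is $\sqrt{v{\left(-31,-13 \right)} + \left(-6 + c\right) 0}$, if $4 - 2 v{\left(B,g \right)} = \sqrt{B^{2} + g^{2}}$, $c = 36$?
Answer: $\frac{\sqrt{8 - 2 \sqrt{1130}}}{2} \approx 3.8481 i$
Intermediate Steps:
$v{\left(B,g \right)} = 2 - \frac{\sqrt{B^{2} + g^{2}}}{2}$
$\sqrt{v{\left(-31,-13 \right)} + \left(-6 + c\right) 0} = \sqrt{\left(2 - \frac{\sqrt{\left(-31\right)^{2} + \left(-13\right)^{2}}}{2}\right) + \left(-6 + 36\right) 0} = \sqrt{\left(2 - \frac{\sqrt{961 + 169}}{2}\right) + 30 \cdot 0} = \sqrt{\left(2 - \frac{\sqrt{1130}}{2}\right) + 0} = \sqrt{2 - \frac{\sqrt{1130}}{2}}$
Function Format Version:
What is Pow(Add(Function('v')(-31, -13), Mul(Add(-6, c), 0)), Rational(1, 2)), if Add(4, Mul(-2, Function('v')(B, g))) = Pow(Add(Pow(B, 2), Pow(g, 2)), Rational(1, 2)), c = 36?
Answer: Mul(Rational(1, 2), Pow(Add(8, Mul(-2, Pow(1130, Rational(1, 2)))), Rational(1, 2))) ≈ Mul(3.8481, I)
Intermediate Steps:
Function('v')(B, g) = Add(2, Mul(Rational(-1, 2), Pow(Add(Pow(B, 2), Pow(g, 2)), Rational(1, 2))))
Pow(Add(Function('v')(-31, -13), Mul(Add(-6, c), 0)), Rational(1, 2)) = Pow(Add(Add(2, Mul(Rational(-1, 2), Pow(Add(Pow(-31, 2), Pow(-13, 2)), Rational(1, 2)))), Mul(Add(-6, 36), 0)), Rational(1, 2)) = Pow(Add(Add(2, Mul(Rational(-1, 2), Pow(Add(961, 169), Rational(1, 2)))), Mul(30, 0)), Rational(1, 2)) = Pow(Add(Add(2, Mul(Rational(-1, 2), Pow(1130, Rational(1, 2)))), 0), Rational(1, 2)) = Pow(Add(2, Mul(Rational(-1, 2), Pow(1130, Rational(1, 2)))), Rational(1, 2))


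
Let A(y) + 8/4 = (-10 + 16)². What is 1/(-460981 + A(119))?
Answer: -1/460947 ≈ -2.1694e-6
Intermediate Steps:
A(y) = 34 (A(y) = -2 + (-10 + 16)² = -2 + 6² = -2 + 36 = 34)
1/(-460981 + A(119)) = 1/(-460981 + 34) = 1/(-460947) = -1/460947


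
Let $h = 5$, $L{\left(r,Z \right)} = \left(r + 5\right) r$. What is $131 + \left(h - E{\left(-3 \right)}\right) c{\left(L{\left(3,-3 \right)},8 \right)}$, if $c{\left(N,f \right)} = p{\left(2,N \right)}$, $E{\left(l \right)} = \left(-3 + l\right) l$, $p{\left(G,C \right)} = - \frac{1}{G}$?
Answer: $\frac{275}{2} \approx 137.5$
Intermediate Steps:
$L{\left(r,Z \right)} = r \left(5 + r\right)$ ($L{\left(r,Z \right)} = \left(5 + r\right) r = r \left(5 + r\right)$)
$E{\left(l \right)} = l \left(-3 + l\right)$
$c{\left(N,f \right)} = - \frac{1}{2}$
$131 + \left(h - E{\left(-3 \right)}\right) c{\left(L{\left(3,-3 \right)},8 \right)} = 131 + \left(5 - - 3 \left(-3 - 3\right)\right) \left(- \frac{1}{2}\right) = 131 + \left(5 - \left(-3\right) \left(-6\right)\right) \left(- \frac{1}{2}\right) = 131 + \left(5 - 18\right) \left(- \frac{1}{2}\right) = 131 - - \frac{13}{2} = 131 + \frac{13}{2} = \frac{275}{2}$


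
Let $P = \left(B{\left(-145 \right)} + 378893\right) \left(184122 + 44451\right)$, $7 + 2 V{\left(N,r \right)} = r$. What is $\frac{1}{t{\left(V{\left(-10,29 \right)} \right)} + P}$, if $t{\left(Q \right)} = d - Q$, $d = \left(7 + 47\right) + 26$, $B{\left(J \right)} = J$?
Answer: $\frac{1}{86571566673} \approx 1.1551 \cdot 10^{-11}$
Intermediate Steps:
$V{\left(N,r \right)} = - \frac{7}{2} + \frac{r}{2}$
$d = 80$ ($d = 54 + 26 = 80$)
$t{\left(Q \right)} = 80 - Q$
$P = 86571566604$ ($P = \left(-145 + 378893\right) \left(184122 + 44451\right) = 378748 \cdot 228573 = 86571566604$)
$\frac{1}{t{\left(V{\left(-10,29 \right)} \right)} + P} = \frac{1}{\left(80 - \left(- \frac{7}{2} + \frac{1}{2} \cdot 29\right)\right) + 86571566604} = \frac{1}{\left(80 - \left(- \frac{7}{2} + \frac{29}{2}\right)\right) + 86571566604} = \frac{1}{\left(80 - 11\right) + 86571566604} = \frac{1}{69 + 86571566604} = \frac{1}{86571566673}$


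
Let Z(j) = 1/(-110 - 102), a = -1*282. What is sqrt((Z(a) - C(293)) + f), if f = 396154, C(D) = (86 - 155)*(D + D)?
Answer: sqrt(4905502715)/106 ≈ 660.75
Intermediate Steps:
a = -282
C(D) = -138*D
Z(j) = -1/212 (Z(j) = 1/(-212) = -1/212)
sqrt((Z(a) - C(293)) + f) = sqrt((-1/212 - (-138)*293) + 396154) = sqrt((-1/212 - 1*(-40434)) + 396154) = sqrt((-1/212 + 40434) + 396154) = sqrt(8572007/212 + 396154) = sqrt(92556655/212) = sqrt(4905502715)/106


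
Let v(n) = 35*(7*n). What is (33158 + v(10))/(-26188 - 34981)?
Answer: -35608/61169 ≈ -0.58212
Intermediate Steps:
v(n) = 245*n
(33158 + v(10))/(-26188 - 34981) = (33158 + 245*10)/(-26188 - 34981) = (33158 + 2450)/(-61169) = 35608*(-1/61169) = -35608/61169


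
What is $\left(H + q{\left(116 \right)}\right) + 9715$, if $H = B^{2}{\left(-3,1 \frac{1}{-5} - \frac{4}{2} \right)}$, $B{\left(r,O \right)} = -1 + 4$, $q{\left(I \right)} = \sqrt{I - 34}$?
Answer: $9724 + \sqrt{82} \approx 9733.1$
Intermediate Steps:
$q{\left(I \right)} = \sqrt{-34 + I}$
$B{\left(r,O \right)} = 3$
$H = 9$ ($H = 3^{2} = 9$)
$\left(H + q{\left(116 \right)}\right) + 9715 = \left(9 + \sqrt{-34 + 116}\right) + 9715 = \left(9 + \sqrt{82}\right) + 9715 = 9724 + \sqrt{82}$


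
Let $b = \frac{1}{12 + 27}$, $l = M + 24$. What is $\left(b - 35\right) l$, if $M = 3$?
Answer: $- \frac{12276}{13} \approx -944.31$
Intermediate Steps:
$l = 27$ ($l = 3 + 24 = 27$)
$b = \frac{1}{39} \approx 0.025641$
$\left(b - 35\right) l = \left(\frac{1}{39} - 35\right) 27 = \left(- \frac{1364}{39}\right) 27 = - \frac{12276}{13}$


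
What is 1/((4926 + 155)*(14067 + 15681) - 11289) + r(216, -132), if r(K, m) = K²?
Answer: 7051508478145/151138299 ≈ 46656.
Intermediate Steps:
1/((4926 + 155)*(14067 + 15681) - 11289) + r(216, -132) = 1/((4926 + 155)*(14067 + 15681) - 11289) + 216² = 1/(5081*29748 - 11289) + 46656 = 1/(151149588 - 11289) + 46656 = 1/151138299 + 46656 = 7051508478145/151138299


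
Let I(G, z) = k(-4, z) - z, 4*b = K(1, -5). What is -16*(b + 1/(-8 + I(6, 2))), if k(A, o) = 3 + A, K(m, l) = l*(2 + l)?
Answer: -644/11 ≈ -58.545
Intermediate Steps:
b = 15/4 (b = (-5*(2 - 5))/4 = (-5*(-3))/4 = (¼)*15 = 15/4 ≈ 3.7500)
I(G, z) = -1 - z (I(G, z) = (3 - 4) - z = -1 - z)
-16*(b + 1/(-8 + I(6, 2))) = -16*(15/4 + 1/(-8 + (-1 - 1*2))) = -16*(15/4 + 1/(-8 + (-1 - 2))) = -16*(15/4 + 1/(-8 - 3)) = -16*(15/4 + 1/(-11)) = -16*(15/4 - 1/11) = -16*161/44 = -644/11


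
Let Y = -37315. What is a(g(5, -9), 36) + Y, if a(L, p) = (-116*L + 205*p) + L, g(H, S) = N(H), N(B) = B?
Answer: -30510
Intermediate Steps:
g(H, S) = H
a(L, p) = -115*L + 205*p
a(g(5, -9), 36) + Y = (-115*5 + 205*36) - 37315 = (-575 + 7380) - 37315 = 6805 - 37315 = -30510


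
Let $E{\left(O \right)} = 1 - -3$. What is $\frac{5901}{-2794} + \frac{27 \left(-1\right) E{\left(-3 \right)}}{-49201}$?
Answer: $- \frac{290033349}{137467594} \approx -2.1098$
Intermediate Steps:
$E{\left(O \right)} = 4$ ($E{\left(O \right)} = 1 + 3 = 4$)
$\frac{5901}{-2794} + \frac{27 \left(-1\right) E{\left(-3 \right)}}{-49201} = \frac{5901}{-2794} + \frac{27 \left(-1\right) 4}{-49201} = 5901 \left(- \frac{1}{2794}\right) + \left(-27\right) 4 \left(- \frac{1}{49201}\right) = - \frac{5901}{2794} - - \frac{108}{49201} = - \frac{5901}{2794} + \frac{108}{49201} = - \frac{290033349}{137467594}$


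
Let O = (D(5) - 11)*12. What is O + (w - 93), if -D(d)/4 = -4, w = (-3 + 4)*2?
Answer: -31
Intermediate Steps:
w = 2 (w = 1*2 = 2)
D(d) = 16 (D(d) = -4*(-4) = 16)
O = 60 (O = (16 - 11)*12 = 5*12 = 60)
O + (w - 93) = 60 + (2 - 93) = 60 - 91 = -31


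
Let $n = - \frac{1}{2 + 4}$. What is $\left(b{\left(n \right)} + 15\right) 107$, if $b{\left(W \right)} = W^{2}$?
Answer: $\frac{57887}{36} \approx 1608.0$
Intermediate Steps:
$n = - \frac{1}{6} \approx -0.16667$
$\left(b{\left(n \right)} + 15\right) 107 = \left(\left(- \frac{1}{6}\right)^{2} + 15\right) 107 = \left(\frac{1}{36} + 15\right) 107 = \frac{541}{36} \cdot 107 = \frac{57887}{36}$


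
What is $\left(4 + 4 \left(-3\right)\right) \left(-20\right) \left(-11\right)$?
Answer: $-1760$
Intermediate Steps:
$\left(4 + 4 \left(-3\right)\right) \left(-20\right) \left(-11\right) = \left(4 - 12\right) \left(-20\right) \left(-11\right) = \left(-8\right) \left(-20\right) \left(-11\right) = 160 \left(-11\right) = -1760$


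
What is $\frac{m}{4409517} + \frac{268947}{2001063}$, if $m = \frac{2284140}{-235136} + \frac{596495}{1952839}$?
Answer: $\frac{45379023945594646571623}{337641719093173390312032} \approx 0.1344$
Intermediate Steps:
$m = - \frac{1080075056285}{114795687776}$ ($m = 2284140 \left(- \frac{1}{235136}\right) + 596495 \cdot \frac{1}{1952839} = - \frac{571035}{58784} + \frac{596495}{1952839} = - \frac{1080075056285}{114795687776} \approx -9.4087$)
$\frac{m}{4409517} + \frac{268947}{2001063} = - \frac{1080075056285}{114795687776 \cdot 4409517} + \frac{268947}{2001063} = \left(- \frac{1080075056285}{114795687776}\right) \frac{1}{4409517} + 268947 \cdot \frac{1}{2001063} = - \frac{1080075056285}{506193536774964192} + \frac{89649}{667021} = \frac{45379023945594646571623}{337641719093173390312032}$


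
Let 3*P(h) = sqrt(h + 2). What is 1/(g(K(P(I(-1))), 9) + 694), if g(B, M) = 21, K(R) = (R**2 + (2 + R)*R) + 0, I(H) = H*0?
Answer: 1/715 ≈ 0.0013986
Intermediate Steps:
I(H) = 0
P(h) = sqrt(2 + h)/3 (P(h) = sqrt(h + 2)/3 = sqrt(2 + h)/3)
K(R) = R**2 + R*(2 + R) (K(R) = (R**2 + R*(2 + R)) + 0 = R**2 + R*(2 + R))
1/(g(K(P(I(-1))), 9) + 694) = 1/(21 + 694) = 1/715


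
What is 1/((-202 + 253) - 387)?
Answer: -1/336 ≈ -0.0029762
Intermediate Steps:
1/((-202 + 253) - 387) = 1/(51 - 387) = 1/(-336) = -1/336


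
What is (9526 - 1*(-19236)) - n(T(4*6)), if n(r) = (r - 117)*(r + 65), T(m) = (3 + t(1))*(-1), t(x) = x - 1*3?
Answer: 36314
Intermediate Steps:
t(x) = -3 + x (t(x) = x - 3 = -3 + x)
T(m) = -1 (T(m) = (3 + (-3 + 1))*(-1) = (3 - 2)*(-1) = 1*(-1) = -1)
n(r) = (-117 + r)*(65 + r)
(9526 - 1*(-19236)) - n(T(4*6)) = (9526 - 1*(-19236)) - (-7605 + (-1)**2 - 52*(-1)) = (9526 + 19236) - (-7605 + 1 + 52) = 28762 - 1*(-7552) = 28762 + 7552 = 36314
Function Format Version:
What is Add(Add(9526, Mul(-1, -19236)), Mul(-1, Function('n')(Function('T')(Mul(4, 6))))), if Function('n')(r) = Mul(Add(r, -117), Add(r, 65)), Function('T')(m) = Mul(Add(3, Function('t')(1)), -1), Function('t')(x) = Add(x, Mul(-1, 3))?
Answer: 36314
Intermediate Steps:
Function('t')(x) = Add(-3, x) (Function('t')(x) = Add(x, -3) = Add(-3, x))
Function('T')(m) = -1 (Function('T')(m) = Mul(Add(3, Add(-3, 1)), -1) = Mul(Add(3, -2), -1) = Mul(1, -1) = -1)
Function('n')(r) = Mul(Add(-117, r), Add(65, r))
Add(Add(9526, Mul(-1, -19236)), Mul(-1, Function('n')(Function('T')(Mul(4, 6))))) = Add(Add(9526, Mul(-1, -19236)), Mul(-1, Add(-7605, Pow(-1, 2), Mul(-52, -1)))) = Add(Add(9526, 19236), Mul(-1, Add(-7605, 1, 52))) = Add(28762, Mul(-1, -7552)) = Add(28762, 7552) = 36314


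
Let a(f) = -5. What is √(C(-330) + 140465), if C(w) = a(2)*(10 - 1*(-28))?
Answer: 5*√5611 ≈ 374.53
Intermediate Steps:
C(w) = -190 (C(w) = -5*(10 - 1*(-28)) = -5*(10 + 28) = -5*38 = -190)
√(C(-330) + 140465) = √(-190 + 140465) = √140275 = 5*√5611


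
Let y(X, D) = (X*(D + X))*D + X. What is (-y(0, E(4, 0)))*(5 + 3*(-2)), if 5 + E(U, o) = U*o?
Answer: 0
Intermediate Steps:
E(U, o) = -5 + U*o
y(X, D) = X + D*X*(D + X) (y(X, D) = D*X*(D + X) + X = X + D*X*(D + X))
(-y(0, E(4, 0)))*(5 + 3*(-2)) = (-0*(1 + (-5 + 4*0)² + (-5 + 4*0)*0))*(5 + 3*(-2)) = (-0*(1 + (-5 + 0)² + (-5 + 0)*0))*(5 - 6) = -0*(1 + (-5)² - 5*0)*(-1) = -0*(1 + 25 + 0)*(-1) = -0*26*(-1) = -1*0*(-1) = 0*(-1) = 0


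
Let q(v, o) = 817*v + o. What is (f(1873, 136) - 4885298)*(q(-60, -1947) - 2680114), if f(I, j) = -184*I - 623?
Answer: 14285063917793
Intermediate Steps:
f(I, j) = -623 - 184*I
q(v, o) = o + 817*v
(f(1873, 136) - 4885298)*(q(-60, -1947) - 2680114) = ((-623 - 184*1873) - 4885298)*((-1947 + 817*(-60)) - 2680114) = ((-623 - 344632) - 4885298)*((-1947 - 49020) - 2680114) = (-345255 - 4885298)*(-50967 - 2680114) = -5230553*(-2731081) = 14285063917793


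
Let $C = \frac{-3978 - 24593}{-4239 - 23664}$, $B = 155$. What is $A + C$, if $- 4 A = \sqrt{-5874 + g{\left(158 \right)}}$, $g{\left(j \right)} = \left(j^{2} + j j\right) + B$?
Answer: $\frac{28571}{27903} - \frac{\sqrt{44209}}{4} \approx -51.541$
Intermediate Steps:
$g{\left(j \right)} = 155 + 2 j^{2}$ ($g{\left(j \right)} = \left(j^{2} + j j\right) + 155 = \left(j^{2} + j^{2}\right) + 155 = 2 j^{2} + 155 = 155 + 2 j^{2}$)
$A = - \frac{\sqrt{44209}}{4}$ ($A = - \frac{\sqrt{-5874 + \left(155 + 2 \cdot 158^{2}\right)}}{4} = - \frac{\sqrt{-5874 + \left(155 + 2 \cdot 24964\right)}}{4} = - \frac{\sqrt{-5874 + \left(155 + 49928\right)}}{4} = - \frac{\sqrt{-5874 + 50083}}{4} = - \frac{\sqrt{44209}}{4} \approx -52.565$)
$C = \frac{28571}{27903}$ ($C = - \frac{28571}{-27903} = \left(-28571\right) \left(- \frac{1}{27903}\right) = \frac{28571}{27903} \approx 1.0239$)
$A + C = - \frac{\sqrt{44209}}{4} + \frac{28571}{27903} = \frac{28571}{27903} - \frac{\sqrt{44209}}{4}$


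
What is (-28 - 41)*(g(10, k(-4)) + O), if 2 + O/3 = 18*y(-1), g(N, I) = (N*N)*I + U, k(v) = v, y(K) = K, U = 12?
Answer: 30912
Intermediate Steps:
g(N, I) = 12 + I*N**2 (g(N, I) = (N*N)*I + 12 = N**2*I + 12 = I*N**2 + 12 = 12 + I*N**2)
O = -60 (O = -6 + 3*(18*(-1)) = -6 + 3*(-18) = -6 - 54 = -60)
(-28 - 41)*(g(10, k(-4)) + O) = (-28 - 41)*((12 - 4*10**2) - 60) = -69*((12 - 4*100) - 60) = -69*((12 - 400) - 60) = -69*(-388 - 60) = -69*(-448) = 30912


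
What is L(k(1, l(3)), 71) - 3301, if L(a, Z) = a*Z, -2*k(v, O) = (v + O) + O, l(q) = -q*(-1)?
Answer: -7099/2 ≈ -3549.5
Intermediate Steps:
l(q) = q
k(v, O) = -O - v/2 (k(v, O) = -((v + O) + O)/2 = -((O + v) + O)/2 = -(v + 2*O)/2 = -O - v/2)
L(a, Z) = Z*a
L(k(1, l(3)), 71) - 3301 = 71*(-1*3 - ½*1) - 3301 = 71*(-3 - ½) - 3301 = 71*(-7/2) - 3301 = -497/2 - 3301 = -7099/2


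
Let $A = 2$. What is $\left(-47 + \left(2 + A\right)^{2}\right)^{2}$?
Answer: $961$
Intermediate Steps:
$\left(-47 + \left(2 + A\right)^{2}\right)^{2} = \left(-47 + \left(2 + 2\right)^{2}\right)^{2} = \left(-47 + 4^{2}\right)^{2} = \left(-47 + 16\right)^{2} = \left(-31\right)^{2} = 961$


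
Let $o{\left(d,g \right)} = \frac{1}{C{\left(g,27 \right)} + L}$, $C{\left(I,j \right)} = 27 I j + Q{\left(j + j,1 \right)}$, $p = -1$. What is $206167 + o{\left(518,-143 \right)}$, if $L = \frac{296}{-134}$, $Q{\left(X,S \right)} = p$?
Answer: $\frac{1440027839521}{6984764} \approx 2.0617 \cdot 10^{5}$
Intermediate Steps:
$Q{\left(X,S \right)} = -1$
$C{\left(I,j \right)} = -1 + 27 I j$ ($C{\left(I,j \right)} = 27 I j - 1 = -1 + 27 I j$)
$L = - \frac{148}{67}$ ($L = 296 \left(- \frac{1}{134}\right) = - \frac{148}{67} \approx -2.209$)
$o{\left(d,g \right)} = \frac{1}{- \frac{215}{67} + 729 g}$ ($o{\left(d,g \right)} = \frac{1}{\left(-1 + 27 g 27\right) - \frac{148}{67}} = \frac{1}{\left(-1 + 729 g\right) - \frac{148}{67}} = \frac{1}{- \frac{215}{67} + 729 g}$)
$206167 + o{\left(518,-143 \right)} = 206167 + \frac{67}{-215 + 48843 \left(-143\right)} = 206167 + \frac{67}{-215 - 6984549} = 206167 + \frac{67}{-6984764} = 206167 + 67 \left(- \frac{1}{6984764}\right) = 206167 - \frac{67}{6984764} = \frac{1440027839521}{6984764}$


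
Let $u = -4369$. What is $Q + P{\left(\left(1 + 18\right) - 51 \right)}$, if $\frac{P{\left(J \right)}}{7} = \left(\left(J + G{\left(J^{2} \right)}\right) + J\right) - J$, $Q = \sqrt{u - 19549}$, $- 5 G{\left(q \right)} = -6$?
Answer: $- \frac{1078}{5} + i \sqrt{23918} \approx -215.6 + 154.65 i$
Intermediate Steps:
$G{\left(q \right)} = \frac{6}{5}$ ($G{\left(q \right)} = \left(- \frac{1}{5}\right) \left(-6\right) = \frac{6}{5}$)
$Q = i \sqrt{23918}$ ($Q = \sqrt{-4369 - 19549} = \sqrt{-23918} = i \sqrt{23918} \approx 154.65 i$)
$P{\left(J \right)} = \frac{42}{5} + 7 J$ ($P{\left(J \right)} = 7 \left(\left(\left(J + \frac{6}{5}\right) + J\right) - J\right) = 7 \left(\left(\left(\frac{6}{5} + J\right) + J\right) - J\right) = 7 \left(\left(\frac{6}{5} + 2 J\right) - J\right) = 7 \left(\frac{6}{5} + J\right) = \frac{42}{5} + 7 J$)
$Q + P{\left(\left(1 + 18\right) - 51 \right)} = i \sqrt{23918} + \left(\frac{42}{5} + 7 \left(\left(1 + 18\right) - 51\right)\right) = i \sqrt{23918} + \left(\frac{42}{5} + 7 \left(19 - 51\right)\right) = i \sqrt{23918} + \left(\frac{42}{5} + 7 \left(-32\right)\right) = i \sqrt{23918} + \left(\frac{42}{5} - 224\right) = i \sqrt{23918} - \frac{1078}{5} = - \frac{1078}{5} + i \sqrt{23918}$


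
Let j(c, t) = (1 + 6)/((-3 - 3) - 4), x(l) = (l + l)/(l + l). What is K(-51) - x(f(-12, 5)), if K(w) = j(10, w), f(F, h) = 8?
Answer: -17/10 ≈ -1.7000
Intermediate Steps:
x(l) = 1 (x(l) = (2*l)/((2*l)) = (2*l)*(1/(2*l)) = 1)
j(c, t) = -7/10 (j(c, t) = 7/(-6 - 4) = 7/(-10) = 7*(-⅒) = -7/10)
K(w) = -7/10
K(-51) - x(f(-12, 5)) = -7/10 - 1*1 = -7/10 - 1 = -17/10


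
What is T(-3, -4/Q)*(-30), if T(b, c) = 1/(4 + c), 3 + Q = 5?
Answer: -15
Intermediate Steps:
Q = 2 (Q = -3 + 5 = 2)
T(-3, -4/Q)*(-30) = -30/(4 - 4/2) = -30/(4 - 4*1/2) = -30/(4 - 2) = -30/2 = (1/2)*(-30) = -15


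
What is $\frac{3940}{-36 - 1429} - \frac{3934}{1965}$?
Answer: $- \frac{2701082}{575745} \approx -4.6915$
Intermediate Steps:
$\frac{3940}{-36 - 1429} - \frac{3934}{1965} = \frac{3940}{-1465} - \frac{3934}{1965} = 3940 \left(- \frac{1}{1465}\right) - \frac{3934}{1965} = - \frac{788}{293} - \frac{3934}{1965} = - \frac{2701082}{575745}$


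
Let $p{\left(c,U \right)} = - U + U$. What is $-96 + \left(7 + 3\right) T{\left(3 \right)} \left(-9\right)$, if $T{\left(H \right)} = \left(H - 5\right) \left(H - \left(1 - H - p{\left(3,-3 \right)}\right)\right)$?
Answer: $804$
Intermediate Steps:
$p{\left(c,U \right)} = 0$
$T{\left(H \right)} = \left(-1 + 2 H\right) \left(-5 + H\right)$ ($T{\left(H \right)} = \left(H - 5\right) \left(H + \left(\left(H + 0\right) - 1\right)\right) = \left(-5 + H\right) \left(H + \left(H - 1\right)\right) = \left(-5 + H\right) \left(H + \left(-1 + H\right)\right) = \left(-5 + H\right) \left(-1 + 2 H\right) = \left(-1 + 2 H\right) \left(-5 + H\right)$)
$-96 + \left(7 + 3\right) T{\left(3 \right)} \left(-9\right) = -96 + \left(7 + 3\right) \left(5 - 33 + 2 \cdot 3^{2}\right) \left(-9\right) = -96 + 10 \left(5 - 33 + 2 \cdot 9\right) \left(-9\right) = -96 + 10 \left(5 - 33 + 18\right) \left(-9\right) = -96 + 10 \left(-10\right) \left(-9\right) = -96 - -900 = -96 + 900 = 804$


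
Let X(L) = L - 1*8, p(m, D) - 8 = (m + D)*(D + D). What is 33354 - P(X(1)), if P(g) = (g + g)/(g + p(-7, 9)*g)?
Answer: 1500928/45 ≈ 33354.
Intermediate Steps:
p(m, D) = 8 + 2*D*(D + m) (p(m, D) = 8 + (m + D)*(D + D) = 8 + (D + m)*(2*D) = 8 + 2*D*(D + m))
X(L) = -8 + L (X(L) = L - 8 = -8 + L)
P(g) = 2/45 (P(g) = (g + g)/(g + (8 + 2*9² + 2*9*(-7))*g) = (2*g)/(g + (8 + 2*81 - 126)*g) = (2*g)/(g + (8 + 162 - 126)*g) = (2*g)/(g + 44*g) = (2*g)/((45*g)) = (2*g)*(1/(45*g)) = 2/45)
33354 - P(X(1)) = 33354 - 1*2/45 = 33354 - 2/45 = 1500928/45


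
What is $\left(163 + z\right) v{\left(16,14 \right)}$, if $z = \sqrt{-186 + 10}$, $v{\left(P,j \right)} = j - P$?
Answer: $-326 - 8 i \sqrt{11} \approx -326.0 - 26.533 i$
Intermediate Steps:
$z = 4 i \sqrt{11}$ ($z = \sqrt{-176} = 4 i \sqrt{11} \approx 13.266 i$)
$\left(163 + z\right) v{\left(16,14 \right)} = \left(163 + 4 i \sqrt{11}\right) \left(14 - 16\right) = \left(163 + 4 i \sqrt{11}\right) \left(-2\right) = -326 - 8 i \sqrt{11}$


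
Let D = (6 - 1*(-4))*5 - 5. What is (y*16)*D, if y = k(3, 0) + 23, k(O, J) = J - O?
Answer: 14400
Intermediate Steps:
D = 45 (D = (6 + 4)*5 - 5 = 10*5 - 5 = 50 - 5 = 45)
y = 20 (y = (0 - 1*3) + 23 = (0 - 3) + 23 = -3 + 23 = 20)
(y*16)*D = (20*16)*45 = 320*45 = 14400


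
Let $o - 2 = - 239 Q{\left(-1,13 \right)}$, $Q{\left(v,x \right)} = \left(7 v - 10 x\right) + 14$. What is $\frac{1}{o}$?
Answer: $\frac{1}{29399} \approx 3.4015 \cdot 10^{-5}$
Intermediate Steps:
$Q{\left(v,x \right)} = 14 - 10 x + 7 v$ ($Q{\left(v,x \right)} = \left(- 10 x + 7 v\right) + 14 = 14 - 10 x + 7 v$)
$o = 29399$ ($o = 2 - 239 \left(14 - 130 + 7 \left(-1\right)\right) = 2 - 239 \left(14 - 130 - 7\right) = 2 - -29397 = 2 + 29397 = 29399$)
$\frac{1}{o} = \frac{1}{29399}$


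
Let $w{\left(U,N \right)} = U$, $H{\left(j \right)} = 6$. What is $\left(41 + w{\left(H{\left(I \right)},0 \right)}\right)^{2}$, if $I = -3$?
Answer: $2209$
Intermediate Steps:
$\left(41 + w{\left(H{\left(I \right)},0 \right)}\right)^{2} = \left(41 + 6\right)^{2} = 47^{2} = 2209$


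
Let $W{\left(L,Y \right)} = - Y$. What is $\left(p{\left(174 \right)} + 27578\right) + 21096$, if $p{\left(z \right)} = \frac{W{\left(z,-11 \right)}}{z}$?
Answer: $\frac{8469287}{174} \approx 48674.0$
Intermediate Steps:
$p{\left(z \right)} = \frac{11}{z}$ ($p{\left(z \right)} = \frac{\left(-1\right) \left(-11\right)}{z} = \frac{11}{z}$)
$\left(p{\left(174 \right)} + 27578\right) + 21096 = \left(\frac{11}{174} + 27578\right) + 21096 = \frac{4798583}{174} + 21096 = \frac{8469287}{174}$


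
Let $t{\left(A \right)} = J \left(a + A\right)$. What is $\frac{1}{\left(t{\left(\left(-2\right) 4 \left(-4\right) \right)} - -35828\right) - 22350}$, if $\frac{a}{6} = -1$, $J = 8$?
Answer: $\frac{1}{13686} \approx 7.3067 \cdot 10^{-5}$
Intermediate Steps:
$a = -6$ ($a = 6 \left(-1\right) = -6$)
$t{\left(A \right)} = -48 + 8 A$ ($t{\left(A \right)} = 8 \left(-6 + A\right) = -48 + 8 A$)
$\frac{1}{\left(t{\left(\left(-2\right) 4 \left(-4\right) \right)} - -35828\right) - 22350} = \frac{1}{\left(\left(-48 + 8 \left(-2\right) 4 \left(-4\right)\right) - -35828\right) - 22350} = \frac{1}{\left(\left(-48 + 8 \left(\left(-8\right) \left(-4\right)\right)\right) + 35828\right) - 22350} = \frac{1}{\left(\left(-48 + 8 \cdot 32\right) + 35828\right) - 22350} = \frac{1}{\left(\left(-48 + 256\right) + 35828\right) - 22350} = \frac{1}{\left(208 + 35828\right) - 22350} = \frac{1}{36036 - 22350} = \frac{1}{13686}$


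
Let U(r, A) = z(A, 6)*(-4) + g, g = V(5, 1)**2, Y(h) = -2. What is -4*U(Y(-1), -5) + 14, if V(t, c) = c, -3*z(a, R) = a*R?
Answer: 170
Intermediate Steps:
z(a, R) = -R*a/3 (z(a, R) = -a*R/3 = -R*a/3)
g = 1 (g = 1**2 = 1)
U(r, A) = 1 + 8*A (U(r, A) = -1/3*6*A*(-4) + 1 = -2*A*(-4) + 1 = 8*A + 1 = 1 + 8*A)
-4*U(Y(-1), -5) + 14 = -4*(1 + 8*(-5)) + 14 = -4*(1 - 40) + 14 = -4*(-39) + 14 = 156 + 14 = 170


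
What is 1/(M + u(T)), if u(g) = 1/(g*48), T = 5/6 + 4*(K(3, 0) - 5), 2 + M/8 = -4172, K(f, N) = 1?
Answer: -728/24309377 ≈ -2.9947e-5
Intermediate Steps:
M = -33392 (M = -16 + 8*(-4172) = -16 - 33376 = -33392)
T = -91/6 (T = 5/6 + 4*(1 - 5) = 5*(⅙) + 4*(-4) = ⅚ - 16 = -91/6 ≈ -15.167)
u(g) = 1/(48*g) (u(g) = (1/48)/g = 1/(48*g))
1/(M + u(T)) = 1/(-33392 + 1/(48*(-91/6))) = 1/(-33392 + (1/48)*(-6/91)) = 1/(-33392 - 1/728) = 1/(-24309377/728) = -728/24309377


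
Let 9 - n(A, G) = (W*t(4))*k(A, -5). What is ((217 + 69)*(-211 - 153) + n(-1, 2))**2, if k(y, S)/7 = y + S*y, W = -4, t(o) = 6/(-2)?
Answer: 10905833761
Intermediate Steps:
t(o) = -3 (t(o) = 6*(-1/2) = -3)
k(y, S) = 7*y + 7*S*y (k(y, S) = 7*(y + S*y) = 7*y + 7*S*y)
n(A, G) = 9 + 336*A (n(A, G) = 9 - (-4*(-3))*7*A*(1 - 5) = 9 - 12*7*A*(-4) = 9 - 12*(-28*A) = 9 - (-336)*A = 9 + 336*A)
((217 + 69)*(-211 - 153) + n(-1, 2))**2 = ((217 + 69)*(-211 - 153) + (9 + 336*(-1)))**2 = (286*(-364) + (9 - 336))**2 = (-104104 - 327)**2 = (-104431)**2 = 10905833761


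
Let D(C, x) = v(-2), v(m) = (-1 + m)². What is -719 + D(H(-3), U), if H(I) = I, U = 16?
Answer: -710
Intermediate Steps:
D(C, x) = 9 (D(C, x) = (-1 - 2)² = (-3)² = 9)
-719 + D(H(-3), U) = -719 + 9 = -710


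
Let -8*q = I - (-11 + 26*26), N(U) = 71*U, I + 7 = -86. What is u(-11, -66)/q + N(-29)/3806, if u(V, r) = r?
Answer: -1785145/1442474 ≈ -1.2376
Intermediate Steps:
I = -93 (I = -7 - 86 = -93)
q = 379/4 (q = -(-93 - (-11 + 26*26))/8 = -(-93 - (-11 + 676))/8 = -(-93 - 1*665)/8 = -(-93 - 665)/8 = -⅛*(-758) = 379/4 ≈ 94.750)
u(-11, -66)/q + N(-29)/3806 = -66/379/4 + (71*(-29))/3806 = -66*4/379 - 2059*1/3806 = -264/379 - 2059/3806 = -1785145/1442474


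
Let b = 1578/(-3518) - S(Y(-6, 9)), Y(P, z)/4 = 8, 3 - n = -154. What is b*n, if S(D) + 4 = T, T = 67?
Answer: -17522142/1759 ≈ -9961.4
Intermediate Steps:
n = 157 (n = 3 - 1*(-154) = 3 + 154 = 157)
Y(P, z) = 32 (Y(P, z) = 4*8 = 32)
S(D) = 63 (S(D) = -4 + 67 = 63)
b = -111606/1759 (b = 1578/(-3518) - 1*63 = 1578*(-1/3518) - 63 = -789/1759 - 63 = -111606/1759 ≈ -63.449)
b*n = -111606/1759*157 = -17522142/1759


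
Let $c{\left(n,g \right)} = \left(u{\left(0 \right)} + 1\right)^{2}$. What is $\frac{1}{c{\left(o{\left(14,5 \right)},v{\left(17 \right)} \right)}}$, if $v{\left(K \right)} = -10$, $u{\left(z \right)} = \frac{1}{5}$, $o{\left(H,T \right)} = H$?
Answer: $\frac{25}{36} \approx 0.69444$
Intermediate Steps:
$u{\left(z \right)} = \frac{1}{5}$
$c{\left(n,g \right)} = \frac{36}{25}$ ($c{\left(n,g \right)} = \left(\frac{1}{5} + 1\right)^{2} = \left(\frac{6}{5}\right)^{2} = \frac{36}{25}$)
$\frac{1}{c{\left(o{\left(14,5 \right)},v{\left(17 \right)} \right)}} = \frac{1}{\frac{36}{25}} = \frac{25}{36}$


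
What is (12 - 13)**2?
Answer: 1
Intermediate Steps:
(12 - 13)**2 = (-1)**2 = 1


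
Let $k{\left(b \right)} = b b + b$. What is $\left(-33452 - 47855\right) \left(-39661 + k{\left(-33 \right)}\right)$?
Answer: $3138856735$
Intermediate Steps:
$k{\left(b \right)} = b + b^{2}$ ($k{\left(b \right)} = b^{2} + b = b + b^{2}$)
$\left(-33452 - 47855\right) \left(-39661 + k{\left(-33 \right)}\right) = \left(-33452 - 47855\right) \left(-39661 - 33 \left(1 - 33\right)\right) = - 81307 \left(-39661 - -1056\right) = - 81307 \left(-39661 + 1056\right) = \left(-81307\right) \left(-38605\right) = 3138856735$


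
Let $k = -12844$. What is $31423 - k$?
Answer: $44267$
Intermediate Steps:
$31423 - k = 31423 - -12844 = 31423 + 12844 = 44267$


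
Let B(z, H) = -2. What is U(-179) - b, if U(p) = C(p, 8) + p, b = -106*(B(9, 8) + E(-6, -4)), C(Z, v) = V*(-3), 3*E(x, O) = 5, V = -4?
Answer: -607/3 ≈ -202.33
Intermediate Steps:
E(x, O) = 5/3 (E(x, O) = (⅓)*5 = 5/3)
C(Z, v) = 12 (C(Z, v) = -4*(-3) = 12)
b = 106/3 (b = -106*(-2 + 5/3) = -106*(-⅓) = 106/3 ≈ 35.333)
U(p) = 12 + p
U(-179) - b = (12 - 179) - 1*106/3 = -167 - 106/3 = -607/3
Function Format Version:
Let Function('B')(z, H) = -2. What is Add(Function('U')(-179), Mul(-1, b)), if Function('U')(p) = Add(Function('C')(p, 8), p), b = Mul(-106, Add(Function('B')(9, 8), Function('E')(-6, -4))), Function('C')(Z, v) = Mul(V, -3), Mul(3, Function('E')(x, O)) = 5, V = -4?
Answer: Rational(-607, 3) ≈ -202.33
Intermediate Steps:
Function('E')(x, O) = Rational(5, 3) (Function('E')(x, O) = Mul(Rational(1, 3), 5) = Rational(5, 3))
Function('C')(Z, v) = 12 (Function('C')(Z, v) = Mul(-4, -3) = 12)
b = Rational(106, 3) (b = Mul(-106, Add(-2, Rational(5, 3))) = Mul(-106, Rational(-1, 3)) = Rational(106, 3) ≈ 35.333)
Function('U')(p) = Add(12, p)
Add(Function('U')(-179), Mul(-1, b)) = Add(Add(12, -179), Mul(-1, Rational(106, 3))) = Add(-167, Rational(-106, 3)) = Rational(-607, 3)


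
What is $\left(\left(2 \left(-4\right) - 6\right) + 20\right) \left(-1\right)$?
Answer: $-6$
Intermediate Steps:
$\left(\left(2 \left(-4\right) - 6\right) + 20\right) \left(-1\right) = \left(\left(-8 - 6\right) + 20\right) \left(-1\right) = \left(-14 + 20\right) \left(-1\right) = 6 \left(-1\right) = -6$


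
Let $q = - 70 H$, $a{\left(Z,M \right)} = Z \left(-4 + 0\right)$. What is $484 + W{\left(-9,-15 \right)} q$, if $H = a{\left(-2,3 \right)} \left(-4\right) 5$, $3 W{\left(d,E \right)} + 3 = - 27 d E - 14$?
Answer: $- \frac{41012948}{3} \approx -1.3671 \cdot 10^{7}$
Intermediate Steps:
$W{\left(d,E \right)} = - \frac{17}{3} - 9 E d$ ($W{\left(d,E \right)} = -1 + \frac{- 27 d E - 14}{3} = -1 + \frac{- 27 E d - 14}{3} = -1 + \frac{-14 - 27 E d}{3} = -1 - \left(\frac{14}{3} + 9 E d\right) = - \frac{17}{3} - 9 E d$)
$a{\left(Z,M \right)} = - 4 Z$ ($a{\left(Z,M \right)} = Z \left(-4\right) = - 4 Z$)
$H = -160$ ($H = \left(-4\right) \left(-2\right) \left(-4\right) 5 = 8 \left(-4\right) 5 = \left(-32\right) 5 = -160$)
$q = 11200$ ($q = \left(-70\right) \left(-160\right) = 11200$)
$484 + W{\left(-9,-15 \right)} q = 484 + \left(- \frac{17}{3} - \left(-135\right) \left(-9\right)\right) 11200 = 484 + \left(- \frac{17}{3} - 1215\right) 11200 = 484 - \frac{41014400}{3} = - \frac{41012948}{3}$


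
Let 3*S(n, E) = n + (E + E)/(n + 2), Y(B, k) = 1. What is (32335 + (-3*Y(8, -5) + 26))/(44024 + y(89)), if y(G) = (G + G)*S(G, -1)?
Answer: 1472289/2243303 ≈ 0.65630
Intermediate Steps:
S(n, E) = n/3 + 2*E/(3*(2 + n)) (S(n, E) = (n + (E + E)/(n + 2))/3 = (n + (2*E)/(2 + n))/3 = (n + 2*E/(2 + n))/3 = n/3 + 2*E/(3*(2 + n)))
y(G) = 2*G*(-2 + G² + 2*G)/(3*(2 + G)) (y(G) = (G + G)*((G² + 2*(-1) + 2*G)/(3*(2 + G))) = (2*G)*((G² - 2 + 2*G)/(3*(2 + G))) = (2*G)*((-2 + G² + 2*G)/(3*(2 + G))) = 2*G*(-2 + G² + 2*G)/(3*(2 + G)))
(32335 + (-3*Y(8, -5) + 26))/(44024 + y(89)) = (32335 + (-3*1 + 26))/(44024 + (⅔)*89*(-2 + 89² + 2*89)/(2 + 89)) = (32335 + (-3 + 26))/(44024 + (⅔)*89*(-2 + 7921 + 178)/91) = (32335 + 23)/(44024 + (⅔)*89*(1/91)*8097) = 32358/(44024 + 480422/91) = 32358/(4486606/91) = 32358*(91/4486606) = 1472289/2243303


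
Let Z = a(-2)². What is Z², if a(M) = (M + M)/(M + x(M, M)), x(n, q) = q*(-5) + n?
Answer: 16/81 ≈ 0.19753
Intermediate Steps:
x(n, q) = n - 5*q (x(n, q) = -5*q + n = n - 5*q)
a(M) = -⅔ (a(M) = (M + M)/(M + (M - 5*M)) = (2*M)/(M - 4*M) = (2*M)/((-3*M)) = (2*M)*(-1/(3*M)) = -⅔)
Z = 4/9 (Z = (-⅔)² = 4/9 ≈ 0.44444)
Z² = (4/9)² = 16/81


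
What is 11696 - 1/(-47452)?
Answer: 554998593/47452 ≈ 11696.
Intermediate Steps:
11696 - 1/(-47452) = 11696 - 1*(-1/47452) = 11696 + 1/47452 = 554998593/47452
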